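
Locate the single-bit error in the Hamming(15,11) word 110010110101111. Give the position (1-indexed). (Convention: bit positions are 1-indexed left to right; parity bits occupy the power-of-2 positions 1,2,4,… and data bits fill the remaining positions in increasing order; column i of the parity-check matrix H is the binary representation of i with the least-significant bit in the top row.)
Syndrome s = H · r^T (mod 2), r = 110010110101111:
  s[0] = (101010101010101)·(110010110101111) mod 2 = 1+0+0+0+1+0+1+0+0+0+0+0+1+0+1 mod 2 = 1
  s[1] = (011001100110011)·(110010110101111) mod 2 = 0+1+0+0+0+0+1+0+0+1+0+0+0+1+1 mod 2 = 1
  s[2] = (000111100001111)·(110010110101111) mod 2 = 0+0+0+0+1+0+1+0+0+0+0+1+1+1+1 mod 2 = 0
  s[3] = (000000011111111)·(110010110101111) mod 2 = 0+0+0+0+0+0+0+1+0+1+0+1+1+1+1 mod 2 = 0
Syndrome = 1100
Column i of H is the binary representation of i, so the syndrome is the binary index of the flipped bit.
Read s = 1100 with s[0] as LSB: 1·2^0 + 1·2^1 + 0·2^2 + 0·2^3 = 3.
Error is at bit position 3.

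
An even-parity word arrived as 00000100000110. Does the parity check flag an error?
Sum of received bits: 0+0+0+0+0+1+0+0+0+0+0+1+1+0 = 3; 3 mod 2 = 1. Result is 1 ≠ 0 → error detected.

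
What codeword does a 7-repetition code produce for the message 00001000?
Repeat each bit 7× and concatenate:
0→0000000  0→0000000  0→0000000  0→0000000  1→1111111  0→0000000  0→0000000  0→0000000
Codeword = 00000000000000000000000000001111111000000000000000000000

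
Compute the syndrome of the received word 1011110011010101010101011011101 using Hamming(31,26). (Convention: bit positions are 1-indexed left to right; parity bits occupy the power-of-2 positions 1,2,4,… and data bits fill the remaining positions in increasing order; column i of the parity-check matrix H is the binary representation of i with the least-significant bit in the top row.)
Syndrome s = H · r^T (mod 2), r = 1011110011010101010101011011101:
  s[0] = (1010101010101010101010101010101)·(1011110011010101010101011011101) mod 2 = 1+0+1+0+1+0+0+0+1+0+0+0+0+0+0+0+0+0+0+0+0+0+0+0+1+0+1+0+1+0+1 mod 2 = 0
  s[1] = (0110011001100110011001100110011)·(1011110011010101010101011011101) mod 2 = 0+0+1+0+0+1+0+0+0+1+0+0+0+1+0+0+0+1+0+0+0+1+0+0+0+0+1+0+0+0+1 mod 2 = 0
  s[2] = (0001111000011110000111100001111)·(1011110011010101010101011011101) mod 2 = 0+0+0+1+1+1+0+0+0+0+0+1+0+1+0+0+0+0+0+1+0+1+0+0+0+0+0+1+1+0+1 mod 2 = 0
  s[3] = (0000000111111110000000011111111)·(1011110011010101010101011011101) mod 2 = 0+0+0+0+0+0+0+0+1+1+0+1+0+1+0+0+0+0+0+0+0+0+0+1+1+0+1+1+1+0+1 mod 2 = 0
  s[4] = (0000000000000001111111111111111)·(1011110011010101010101011011101) mod 2 = 0+0+0+0+0+0+0+0+0+0+0+0+0+0+0+1+0+1+0+1+0+1+0+1+1+0+1+1+1+0+1 mod 2 = 0
Syndrome = 00000
s = 0: no error detected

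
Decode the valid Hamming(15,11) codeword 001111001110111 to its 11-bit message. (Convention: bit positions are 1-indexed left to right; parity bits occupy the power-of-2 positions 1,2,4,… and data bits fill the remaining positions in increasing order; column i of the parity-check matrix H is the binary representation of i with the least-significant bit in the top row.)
Parity bits occupy power-of-2 positions; data bits are at positions {3,5,6,7,9,10,11,12,13,14,15} (1-indexed).
Extract: c[3]=1 c[5]=1 c[6]=1 c[7]=0 c[9]=1 c[10]=1 c[11]=1 c[12]=0 c[13]=1 c[14]=1 c[15]=1
Data = 11101110111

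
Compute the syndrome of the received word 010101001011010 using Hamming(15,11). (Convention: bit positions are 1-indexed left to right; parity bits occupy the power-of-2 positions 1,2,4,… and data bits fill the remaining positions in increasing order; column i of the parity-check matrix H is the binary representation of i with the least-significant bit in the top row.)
Syndrome s = H · r^T (mod 2), r = 010101001011010:
  s[0] = (101010101010101)·(010101001011010) mod 2 = 0+0+0+0+0+0+0+0+1+0+1+0+0+0+0 mod 2 = 0
  s[1] = (011001100110011)·(010101001011010) mod 2 = 0+1+0+0+0+1+0+0+0+0+1+0+0+1+0 mod 2 = 0
  s[2] = (000111100001111)·(010101001011010) mod 2 = 0+0+0+1+0+1+0+0+0+0+0+1+0+1+0 mod 2 = 0
  s[3] = (000000011111111)·(010101001011010) mod 2 = 0+0+0+0+0+0+0+0+1+0+1+1+0+1+0 mod 2 = 0
Syndrome = 0000
s = 0: no error detected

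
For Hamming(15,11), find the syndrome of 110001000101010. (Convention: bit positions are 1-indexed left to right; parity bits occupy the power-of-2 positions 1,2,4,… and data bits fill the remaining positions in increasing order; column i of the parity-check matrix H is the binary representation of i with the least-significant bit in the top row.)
Syndrome s = H · r^T (mod 2), r = 110001000101010:
  s[0] = (101010101010101)·(110001000101010) mod 2 = 1+0+0+0+0+0+0+0+0+0+0+0+0+0+0 mod 2 = 1
  s[1] = (011001100110011)·(110001000101010) mod 2 = 0+1+0+0+0+1+0+0+0+1+0+0+0+1+0 mod 2 = 0
  s[2] = (000111100001111)·(110001000101010) mod 2 = 0+0+0+0+0+1+0+0+0+0+0+1+0+1+0 mod 2 = 1
  s[3] = (000000011111111)·(110001000101010) mod 2 = 0+0+0+0+0+0+0+0+0+1+0+1+0+1+0 mod 2 = 1
Syndrome = 1011
Non-zero syndrome: error at position 13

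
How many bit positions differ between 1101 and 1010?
XOR = 0111, count of 1s = 3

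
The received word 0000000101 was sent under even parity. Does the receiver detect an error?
Sum of received bits: 0+0+0+0+0+0+0+1+0+1 = 2; 2 mod 2 = 0. Result is 0 → no error detected.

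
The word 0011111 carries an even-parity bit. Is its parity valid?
Sum of all bits: 0+0+1+1+1+1+1 = 5; 5 mod 2 = 1. Result is 1 → parity error detected.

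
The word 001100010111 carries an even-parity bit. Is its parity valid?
Sum of all bits: 0+0+1+1+0+0+0+1+0+1+1+1 = 6; 6 mod 2 = 0. Result is 0 → valid parity.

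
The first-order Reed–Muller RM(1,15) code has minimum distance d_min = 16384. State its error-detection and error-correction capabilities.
Detection only: up to d_min − 1 = 16383 errors.
Correction: up to ⌊(d_min − 1)/2⌋ = ⌊16383/2⌋ = 8191 errors.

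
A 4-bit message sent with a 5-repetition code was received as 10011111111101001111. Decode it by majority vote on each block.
Split into 5-bit blocks and majority-vote each:
  block 1 = 10011: 3 ones, 2 zeros → 1
  block 2 = 11111: 5 ones, 0 zeros → 1
  block 3 = 11010: 3 ones, 2 zeros → 1
  block 4 = 01111: 4 ones, 1 zeros → 1
Decoded = 1111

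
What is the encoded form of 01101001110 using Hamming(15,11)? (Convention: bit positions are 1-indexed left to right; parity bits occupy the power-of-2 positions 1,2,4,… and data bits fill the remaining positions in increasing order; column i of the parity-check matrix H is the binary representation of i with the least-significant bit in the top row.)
Codeword c = d · G (mod 2), d = 01101001110:
  c[0] = d·G[:,0] = (01101001110)·(11011010101) mod 2 = 0+1+0+0+1+0+0+0+1+0+0 mod 2 = 1
  c[1] = d·G[:,1] = (01101001110)·(10110110011) mod 2 = 0+0+1+0+0+0+0+0+0+1+0 mod 2 = 0
  c[2] = d·G[:,2] = (01101001110)·(10000000000) mod 2 = 0+0+0+0+0+0+0+0+0+0+0 mod 2 = 0
  c[3] = d·G[:,3] = (01101001110)·(01110001111) mod 2 = 0+1+1+0+0+0+0+1+1+1+0 mod 2 = 1
  c[4] = d·G[:,4] = (01101001110)·(01000000000) mod 2 = 0+1+0+0+0+0+0+0+0+0+0 mod 2 = 1
  c[5] = d·G[:,5] = (01101001110)·(00100000000) mod 2 = 0+0+1+0+0+0+0+0+0+0+0 mod 2 = 1
  c[6] = d·G[:,6] = (01101001110)·(00010000000) mod 2 = 0+0+0+0+0+0+0+0+0+0+0 mod 2 = 0
  c[7] = d·G[:,7] = (01101001110)·(00001111111) mod 2 = 0+0+0+0+1+0+0+1+1+1+0 mod 2 = 0
  c[8] = d·G[:,8] = (01101001110)·(00001000000) mod 2 = 0+0+0+0+1+0+0+0+0+0+0 mod 2 = 1
  c[9] = d·G[:,9] = (01101001110)·(00000100000) mod 2 = 0+0+0+0+0+0+0+0+0+0+0 mod 2 = 0
  c[10] = d·G[:,10] = (01101001110)·(00000010000) mod 2 = 0+0+0+0+0+0+0+0+0+0+0 mod 2 = 0
  c[11] = d·G[:,11] = (01101001110)·(00000001000) mod 2 = 0+0+0+0+0+0+0+1+0+0+0 mod 2 = 1
  c[12] = d·G[:,12] = (01101001110)·(00000000100) mod 2 = 0+0+0+0+0+0+0+0+1+0+0 mod 2 = 1
  c[13] = d·G[:,13] = (01101001110)·(00000000010) mod 2 = 0+0+0+0+0+0+0+0+0+1+0 mod 2 = 1
  c[14] = d·G[:,14] = (01101001110)·(00000000001) mod 2 = 0+0+0+0+0+0+0+0+0+0+0 mod 2 = 0
Codeword = 100111001001110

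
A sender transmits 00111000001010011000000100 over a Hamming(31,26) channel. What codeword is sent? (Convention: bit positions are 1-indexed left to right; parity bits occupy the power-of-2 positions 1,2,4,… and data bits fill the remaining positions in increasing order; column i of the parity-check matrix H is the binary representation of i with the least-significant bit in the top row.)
Codeword c = d · G (mod 2), d = 00111000001010011000000100:
  c[0] = d·G[:,0] = (00111000001010011000000100)·(11011010101101010101010101) mod 2 = 0+0+0+1+1+0+0+0+0+0+1+0+0+0+0+1+0+0+0+0+0+0+0+1+0+0 mod 2 = 1
  c[1] = d·G[:,1] = (00111000001010011000000100)·(10110110011011001100110011) mod 2 = 0+0+1+1+0+0+0+0+0+0+1+0+1+0+0+0+1+0+0+0+0+0+0+0+0+0 mod 2 = 1
  c[2] = d·G[:,2] = (00111000001010011000000100)·(10000000000000000000000000) mod 2 = 0+0+0+0+0+0+0+0+0+0+0+0+0+0+0+0+0+0+0+0+0+0+0+0+0+0 mod 2 = 0
  c[3] = d·G[:,3] = (00111000001010011000000100)·(01110001111000111100001111) mod 2 = 0+0+1+1+0+0+0+0+0+0+1+0+0+0+0+1+1+0+0+0+0+0+0+1+0+0 mod 2 = 0
  c[4] = d·G[:,4] = (00111000001010011000000100)·(01000000000000000000000000) mod 2 = 0+0+0+0+0+0+0+0+0+0+0+0+0+0+0+0+0+0+0+0+0+0+0+0+0+0 mod 2 = 0
  c[5] = d·G[:,5] = (00111000001010011000000100)·(00100000000000000000000000) mod 2 = 0+0+1+0+0+0+0+0+0+0+0+0+0+0+0+0+0+0+0+0+0+0+0+0+0+0 mod 2 = 1
  c[6] = d·G[:,6] = (00111000001010011000000100)·(00010000000000000000000000) mod 2 = 0+0+0+1+0+0+0+0+0+0+0+0+0+0+0+0+0+0+0+0+0+0+0+0+0+0 mod 2 = 1
  c[7] = d·G[:,7] = (00111000001010011000000100)·(00001111111000000011111111) mod 2 = 0+0+0+0+1+0+0+0+0+0+1+0+0+0+0+0+0+0+0+0+0+0+0+1+0+0 mod 2 = 1
  c[8] = d·G[:,8] = (00111000001010011000000100)·(00001000000000000000000000) mod 2 = 0+0+0+0+1+0+0+0+0+0+0+0+0+0+0+0+0+0+0+0+0+0+0+0+0+0 mod 2 = 1
  c[9] = d·G[:,9] = (00111000001010011000000100)·(00000100000000000000000000) mod 2 = 0+0+0+0+0+0+0+0+0+0+0+0+0+0+0+0+0+0+0+0+0+0+0+0+0+0 mod 2 = 0
  c[10] = d·G[:,10] = (00111000001010011000000100)·(00000010000000000000000000) mod 2 = 0+0+0+0+0+0+0+0+0+0+0+0+0+0+0+0+0+0+0+0+0+0+0+0+0+0 mod 2 = 0
  c[11] = d·G[:,11] = (00111000001010011000000100)·(00000001000000000000000000) mod 2 = 0+0+0+0+0+0+0+0+0+0+0+0+0+0+0+0+0+0+0+0+0+0+0+0+0+0 mod 2 = 0
  c[12] = d·G[:,12] = (00111000001010011000000100)·(00000000100000000000000000) mod 2 = 0+0+0+0+0+0+0+0+0+0+0+0+0+0+0+0+0+0+0+0+0+0+0+0+0+0 mod 2 = 0
  c[13] = d·G[:,13] = (00111000001010011000000100)·(00000000010000000000000000) mod 2 = 0+0+0+0+0+0+0+0+0+0+0+0+0+0+0+0+0+0+0+0+0+0+0+0+0+0 mod 2 = 0
  c[14] = d·G[:,14] = (00111000001010011000000100)·(00000000001000000000000000) mod 2 = 0+0+0+0+0+0+0+0+0+0+1+0+0+0+0+0+0+0+0+0+0+0+0+0+0+0 mod 2 = 1
  c[15] = d·G[:,15] = (00111000001010011000000100)·(00000000000111111111111111) mod 2 = 0+0+0+0+0+0+0+0+0+0+0+0+1+0+0+1+1+0+0+0+0+0+0+1+0+0 mod 2 = 0
  c[16] = d·G[:,16] = (00111000001010011000000100)·(00000000000100000000000000) mod 2 = 0+0+0+0+0+0+0+0+0+0+0+0+0+0+0+0+0+0+0+0+0+0+0+0+0+0 mod 2 = 0
  c[17] = d·G[:,17] = (00111000001010011000000100)·(00000000000010000000000000) mod 2 = 0+0+0+0+0+0+0+0+0+0+0+0+1+0+0+0+0+0+0+0+0+0+0+0+0+0 mod 2 = 1
  c[18] = d·G[:,18] = (00111000001010011000000100)·(00000000000001000000000000) mod 2 = 0+0+0+0+0+0+0+0+0+0+0+0+0+0+0+0+0+0+0+0+0+0+0+0+0+0 mod 2 = 0
  c[19] = d·G[:,19] = (00111000001010011000000100)·(00000000000000100000000000) mod 2 = 0+0+0+0+0+0+0+0+0+0+0+0+0+0+0+0+0+0+0+0+0+0+0+0+0+0 mod 2 = 0
  c[20] = d·G[:,20] = (00111000001010011000000100)·(00000000000000010000000000) mod 2 = 0+0+0+0+0+0+0+0+0+0+0+0+0+0+0+1+0+0+0+0+0+0+0+0+0+0 mod 2 = 1
  c[21] = d·G[:,21] = (00111000001010011000000100)·(00000000000000001000000000) mod 2 = 0+0+0+0+0+0+0+0+0+0+0+0+0+0+0+0+1+0+0+0+0+0+0+0+0+0 mod 2 = 1
  c[22] = d·G[:,22] = (00111000001010011000000100)·(00000000000000000100000000) mod 2 = 0+0+0+0+0+0+0+0+0+0+0+0+0+0+0+0+0+0+0+0+0+0+0+0+0+0 mod 2 = 0
  c[23] = d·G[:,23] = (00111000001010011000000100)·(00000000000000000010000000) mod 2 = 0+0+0+0+0+0+0+0+0+0+0+0+0+0+0+0+0+0+0+0+0+0+0+0+0+0 mod 2 = 0
  c[24] = d·G[:,24] = (00111000001010011000000100)·(00000000000000000001000000) mod 2 = 0+0+0+0+0+0+0+0+0+0+0+0+0+0+0+0+0+0+0+0+0+0+0+0+0+0 mod 2 = 0
  c[25] = d·G[:,25] = (00111000001010011000000100)·(00000000000000000000100000) mod 2 = 0+0+0+0+0+0+0+0+0+0+0+0+0+0+0+0+0+0+0+0+0+0+0+0+0+0 mod 2 = 0
  c[26] = d·G[:,26] = (00111000001010011000000100)·(00000000000000000000010000) mod 2 = 0+0+0+0+0+0+0+0+0+0+0+0+0+0+0+0+0+0+0+0+0+0+0+0+0+0 mod 2 = 0
  c[27] = d·G[:,27] = (00111000001010011000000100)·(00000000000000000000001000) mod 2 = 0+0+0+0+0+0+0+0+0+0+0+0+0+0+0+0+0+0+0+0+0+0+0+0+0+0 mod 2 = 0
  c[28] = d·G[:,28] = (00111000001010011000000100)·(00000000000000000000000100) mod 2 = 0+0+0+0+0+0+0+0+0+0+0+0+0+0+0+0+0+0+0+0+0+0+0+1+0+0 mod 2 = 1
  c[29] = d·G[:,29] = (00111000001010011000000100)·(00000000000000000000000010) mod 2 = 0+0+0+0+0+0+0+0+0+0+0+0+0+0+0+0+0+0+0+0+0+0+0+0+0+0 mod 2 = 0
  c[30] = d·G[:,30] = (00111000001010011000000100)·(00000000000000000000000001) mod 2 = 0+0+0+0+0+0+0+0+0+0+0+0+0+0+0+0+0+0+0+0+0+0+0+0+0+0 mod 2 = 0
Codeword = 1100011110000010010011000000100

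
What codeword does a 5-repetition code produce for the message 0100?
Repeat each bit 5× and concatenate:
0→00000  1→11111  0→00000  0→00000
Codeword = 00000111110000000000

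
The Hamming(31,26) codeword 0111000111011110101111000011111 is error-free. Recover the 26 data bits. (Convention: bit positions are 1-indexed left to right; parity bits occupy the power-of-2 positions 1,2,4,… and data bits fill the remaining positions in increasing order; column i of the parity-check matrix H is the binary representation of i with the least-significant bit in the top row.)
Parity bits occupy power-of-2 positions; data bits are at positions {3,5,6,7,9,10,11,12,13,14,15,17,18,19,20,21,22,23,24,25,26,27,28,29,30,31} (1-indexed).
Extract: c[3]=1 c[5]=0 c[6]=0 c[7]=0 c[9]=1 c[10]=1 c[11]=0 c[12]=1 c[13]=1 c[14]=1 c[15]=1 c[17]=1 c[18]=0 c[19]=1 c[20]=1 c[21]=1 c[22]=1 c[23]=0 c[24]=0 c[25]=0 c[26]=0 c[27]=1 c[28]=1 c[29]=1 c[30]=1 c[31]=1
Data = 10001101111101111000011111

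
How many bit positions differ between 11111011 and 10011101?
XOR = 01100110, count of 1s = 4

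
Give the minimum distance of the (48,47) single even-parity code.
d_min = 2 (flipping one data bit also flips the parity bit, so the two closest codewords differ in exactly 2 positions).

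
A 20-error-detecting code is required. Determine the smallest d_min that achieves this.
Detecting e errors requires d_min ≥ e + 1 = 20 + 1 = 21.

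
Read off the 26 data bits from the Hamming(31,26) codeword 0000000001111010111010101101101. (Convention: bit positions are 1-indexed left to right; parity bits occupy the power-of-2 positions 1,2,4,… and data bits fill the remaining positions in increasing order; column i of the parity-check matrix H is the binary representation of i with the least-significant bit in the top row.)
Parity bits occupy power-of-2 positions; data bits are at positions {3,5,6,7,9,10,11,12,13,14,15,17,18,19,20,21,22,23,24,25,26,27,28,29,30,31} (1-indexed).
Extract: c[3]=0 c[5]=0 c[6]=0 c[7]=0 c[9]=0 c[10]=1 c[11]=1 c[12]=1 c[13]=1 c[14]=0 c[15]=1 c[17]=1 c[18]=1 c[19]=1 c[20]=0 c[21]=1 c[22]=0 c[23]=1 c[24]=0 c[25]=1 c[26]=1 c[27]=0 c[28]=1 c[29]=1 c[30]=0 c[31]=1
Data = 00000111101111010101101101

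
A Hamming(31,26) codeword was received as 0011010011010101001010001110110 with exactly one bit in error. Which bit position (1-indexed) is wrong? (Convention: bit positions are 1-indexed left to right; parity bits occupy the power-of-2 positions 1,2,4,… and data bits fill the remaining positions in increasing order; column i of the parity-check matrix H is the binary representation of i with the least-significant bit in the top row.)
Syndrome s = H · r^T (mod 2), r = 0011010011010101001010001110110:
  s[0] = (1010101010101010101010101010101)·(0011010011010101001010001110110) mod 2 = 0+0+1+0+0+0+0+0+1+0+0+0+0+0+0+0+0+0+1+0+1+0+0+0+1+0+1+0+1+0+0 mod 2 = 1
  s[1] = (0110011001100110011001100110011)·(0011010011010101001010001110110) mod 2 = 0+0+1+0+0+1+0+0+0+1+0+0+0+1+0+0+0+0+1+0+0+0+0+0+0+1+1+0+0+1+0 mod 2 = 0
  s[2] = (0001111000011110000111100001111)·(0011010011010101001010001110110) mod 2 = 0+0+0+1+0+1+0+0+0+0+0+1+0+1+0+0+0+0+0+0+1+0+0+0+0+0+0+0+1+1+0 mod 2 = 1
  s[3] = (0000000111111110000000011111111)·(0011010011010101001010001110110) mod 2 = 0+0+0+0+0+0+0+0+1+1+0+1+0+1+0+0+0+0+0+0+0+0+0+0+1+1+1+0+1+1+0 mod 2 = 1
  s[4] = (0000000000000001111111111111111)·(0011010011010101001010001110110) mod 2 = 0+0+0+0+0+0+0+0+0+0+0+0+0+0+0+1+0+0+1+0+1+0+0+0+1+1+1+0+1+1+0 mod 2 = 0
Syndrome = 10110
Column i of H is the binary representation of i, so the syndrome is the binary index of the flipped bit.
Read s = 10110 with s[0] as LSB: 1·2^0 + 0·2^1 + 1·2^2 + 1·2^3 + 0·2^4 = 13.
Error is at bit position 13.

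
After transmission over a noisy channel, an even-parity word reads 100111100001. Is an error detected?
Sum of received bits: 1+0+0+1+1+1+1+0+0+0+0+1 = 6; 6 mod 2 = 0. Result is 0 → no error detected.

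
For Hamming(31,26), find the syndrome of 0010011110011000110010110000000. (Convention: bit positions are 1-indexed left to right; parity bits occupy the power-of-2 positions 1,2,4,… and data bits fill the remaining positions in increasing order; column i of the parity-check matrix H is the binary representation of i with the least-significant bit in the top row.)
Syndrome s = H · r^T (mod 2), r = 0010011110011000110010110000000:
  s[0] = (1010101010101010101010101010101)·(0010011110011000110010110000000) mod 2 = 0+0+1+0+0+0+1+0+1+0+0+0+1+0+0+0+1+0+0+0+1+0+1+0+0+0+0+0+0+0+0 mod 2 = 1
  s[1] = (0110011001100110011001100110011)·(0010011110011000110010110000000) mod 2 = 0+0+1+0+0+1+1+0+0+0+0+0+0+0+0+0+0+1+0+0+0+0+1+0+0+0+0+0+0+0+0 mod 2 = 1
  s[2] = (0001111000011110000111100001111)·(0010011110011000110010110000000) mod 2 = 0+0+0+0+0+1+1+0+0+0+0+1+1+0+0+0+0+0+0+0+1+0+1+0+0+0+0+0+0+0+0 mod 2 = 0
  s[3] = (0000000111111110000000011111111)·(0010011110011000110010110000000) mod 2 = 0+0+0+0+0+0+0+1+1+0+0+1+1+0+0+0+0+0+0+0+0+0+0+1+0+0+0+0+0+0+0 mod 2 = 1
  s[4] = (0000000000000001111111111111111)·(0010011110011000110010110000000) mod 2 = 0+0+0+0+0+0+0+0+0+0+0+0+0+0+0+0+1+1+0+0+1+0+1+1+0+0+0+0+0+0+0 mod 2 = 1
Syndrome = 11011
Non-zero syndrome: error at position 27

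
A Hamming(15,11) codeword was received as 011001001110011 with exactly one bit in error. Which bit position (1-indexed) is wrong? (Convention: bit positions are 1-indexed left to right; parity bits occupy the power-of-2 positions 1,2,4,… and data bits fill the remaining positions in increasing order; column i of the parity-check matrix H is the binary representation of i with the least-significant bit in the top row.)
Syndrome s = H · r^T (mod 2), r = 011001001110011:
  s[0] = (101010101010101)·(011001001110011) mod 2 = 0+0+1+0+0+0+0+0+1+0+1+0+0+0+1 mod 2 = 0
  s[1] = (011001100110011)·(011001001110011) mod 2 = 0+1+1+0+0+1+0+0+0+1+1+0+0+1+1 mod 2 = 1
  s[2] = (000111100001111)·(011001001110011) mod 2 = 0+0+0+0+0+1+0+0+0+0+0+0+0+1+1 mod 2 = 1
  s[3] = (000000011111111)·(011001001110011) mod 2 = 0+0+0+0+0+0+0+0+1+1+1+0+0+1+1 mod 2 = 1
Syndrome = 0111
Column i of H is the binary representation of i, so the syndrome is the binary index of the flipped bit.
Read s = 0111 with s[0] as LSB: 0·2^0 + 1·2^1 + 1·2^2 + 1·2^3 = 14.
Error is at bit position 14.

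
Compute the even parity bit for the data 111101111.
Sum of data bits: 1+1+1+1+0+1+1+1+1 = 8.
8 mod 2 = 0, so parity bit = 0.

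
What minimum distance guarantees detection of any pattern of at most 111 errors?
Detecting e errors requires d_min ≥ e + 1 = 111 + 1 = 112.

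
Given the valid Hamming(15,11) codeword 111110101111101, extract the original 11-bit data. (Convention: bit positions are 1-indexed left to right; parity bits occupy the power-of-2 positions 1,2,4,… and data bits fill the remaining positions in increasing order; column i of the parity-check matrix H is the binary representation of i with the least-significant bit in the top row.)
Parity bits occupy power-of-2 positions; data bits are at positions {3,5,6,7,9,10,11,12,13,14,15} (1-indexed).
Extract: c[3]=1 c[5]=1 c[6]=0 c[7]=1 c[9]=1 c[10]=1 c[11]=1 c[12]=1 c[13]=1 c[14]=0 c[15]=1
Data = 11011111101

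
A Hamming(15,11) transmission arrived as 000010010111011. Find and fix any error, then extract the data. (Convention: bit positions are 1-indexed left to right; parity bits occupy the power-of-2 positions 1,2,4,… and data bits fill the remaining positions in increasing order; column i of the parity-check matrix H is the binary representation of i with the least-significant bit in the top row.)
Syndrome s = H · r^T (mod 2), r = 000010010111011:
  s[0] = (101010101010101)·(000010010111011) mod 2 = 0+0+0+0+1+0+0+0+0+0+1+0+0+0+1 mod 2 = 1
  s[1] = (011001100110011)·(000010010111011) mod 2 = 0+0+0+0+0+0+0+0+0+1+1+0+0+1+1 mod 2 = 0
  s[2] = (000111100001111)·(000010010111011) mod 2 = 0+0+0+0+1+0+0+0+0+0+0+1+0+1+1 mod 2 = 0
  s[3] = (000000011111111)·(000010010111011) mod 2 = 0+0+0+0+0+0+0+1+0+1+1+1+0+1+1 mod 2 = 0
Syndrome = 1000
Column 1 of H equals this syndrome → error at bit 1 (1-indexed).
Flip bit 1: 000010010111011 → 100010010111011
Extract data bits at positions {3,5,6,7,9,10,11,12,13,14,15}: 01000111011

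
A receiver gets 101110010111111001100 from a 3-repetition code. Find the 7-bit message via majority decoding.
Split into 3-bit blocks and majority-vote each:
  block 1 = 101: 2 ones, 1 zeros → 1
  block 2 = 110: 2 ones, 1 zeros → 1
  block 3 = 010: 1 ones, 2 zeros → 0
  block 4 = 111: 3 ones, 0 zeros → 1
  block 5 = 111: 3 ones, 0 zeros → 1
  block 6 = 001: 1 ones, 2 zeros → 0
  block 7 = 100: 1 ones, 2 zeros → 0
Decoded = 1101100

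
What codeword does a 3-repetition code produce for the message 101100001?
Repeat each bit 3× and concatenate:
1→111  0→000  1→111  1→111  0→000  0→000  0→000  0→000  1→111
Codeword = 111000111111000000000000111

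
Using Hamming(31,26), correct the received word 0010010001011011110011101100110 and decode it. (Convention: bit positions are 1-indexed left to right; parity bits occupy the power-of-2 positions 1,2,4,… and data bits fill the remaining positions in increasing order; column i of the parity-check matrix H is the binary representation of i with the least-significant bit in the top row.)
Syndrome s = H · r^T (mod 2), r = 0010010001011011110011101100110:
  s[0] = (1010101010101010101010101010101)·(0010010001011011110011101100110) mod 2 = 0+0+1+0+0+0+0+0+0+0+0+0+1+0+1+0+1+0+0+0+1+0+1+0+1+0+0+0+1+0+0 mod 2 = 0
  s[1] = (0110011001100110011001100110011)·(0010010001011011110011101100110) mod 2 = 0+0+1+0+0+1+0+0+0+1+0+0+0+0+1+0+0+1+0+0+0+1+1+0+0+1+0+0+0+1+0 mod 2 = 1
  s[2] = (0001111000011110000111100001111)·(0010010001011011110011101100110) mod 2 = 0+0+0+0+0+1+0+0+0+0+0+1+1+0+1+0+0+0+0+0+1+1+1+0+0+0+0+0+1+1+0 mod 2 = 1
  s[3] = (0000000111111110000000011111111)·(0010010001011011110011101100110) mod 2 = 0+0+0+0+0+0+0+0+0+1+0+1+1+0+1+0+0+0+0+0+0+0+0+0+1+1+0+0+1+1+0 mod 2 = 0
  s[4] = (0000000000000001111111111111111)·(0010010001011011110011101100110) mod 2 = 0+0+0+0+0+0+0+0+0+0+0+0+0+0+0+1+1+1+0+0+1+1+1+0+1+1+0+0+1+1+0 mod 2 = 0
Syndrome = 01100
Column 6 of H equals this syndrome → error at bit 6 (1-indexed).
Flip bit 6: 0010010001011011110011101100110 → 0010000001011011110011101100110
Extract data bits at positions {3,5,6,7,9,10,11,12,13,14,15,17,18,19,20,21,22,23,24,25,26,27,28,29,30,31}: 10000101101110011101100110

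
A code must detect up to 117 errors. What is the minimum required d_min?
Detecting e errors requires d_min ≥ e + 1 = 117 + 1 = 118.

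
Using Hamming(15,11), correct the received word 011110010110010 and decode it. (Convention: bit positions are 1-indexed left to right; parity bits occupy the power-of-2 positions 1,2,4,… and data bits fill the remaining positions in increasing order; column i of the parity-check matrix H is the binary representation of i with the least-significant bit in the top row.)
Syndrome s = H · r^T (mod 2), r = 011110010110010:
  s[0] = (101010101010101)·(011110010110010) mod 2 = 0+0+1+0+1+0+0+0+0+0+1+0+0+0+0 mod 2 = 1
  s[1] = (011001100110011)·(011110010110010) mod 2 = 0+1+1+0+0+0+0+0+0+1+1+0+0+1+0 mod 2 = 1
  s[2] = (000111100001111)·(011110010110010) mod 2 = 0+0+0+1+1+0+0+0+0+0+0+0+0+1+0 mod 2 = 1
  s[3] = (000000011111111)·(011110010110010) mod 2 = 0+0+0+0+0+0+0+1+0+1+1+0+0+1+0 mod 2 = 0
Syndrome = 1110
Column 7 of H equals this syndrome → error at bit 7 (1-indexed).
Flip bit 7: 011110010110010 → 011110110110010
Extract data bits at positions {3,5,6,7,9,10,11,12,13,14,15}: 11010110010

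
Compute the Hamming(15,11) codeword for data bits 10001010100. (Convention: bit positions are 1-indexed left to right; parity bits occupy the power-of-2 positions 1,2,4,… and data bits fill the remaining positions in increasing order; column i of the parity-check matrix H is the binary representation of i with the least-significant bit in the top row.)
Codeword c = d · G (mod 2), d = 10001010100:
  c[0] = d·G[:,0] = (10001010100)·(11011010101) mod 2 = 1+0+0+0+1+0+1+0+1+0+0 mod 2 = 0
  c[1] = d·G[:,1] = (10001010100)·(10110110011) mod 2 = 1+0+0+0+0+0+1+0+0+0+0 mod 2 = 0
  c[2] = d·G[:,2] = (10001010100)·(10000000000) mod 2 = 1+0+0+0+0+0+0+0+0+0+0 mod 2 = 1
  c[3] = d·G[:,3] = (10001010100)·(01110001111) mod 2 = 0+0+0+0+0+0+0+0+1+0+0 mod 2 = 1
  c[4] = d·G[:,4] = (10001010100)·(01000000000) mod 2 = 0+0+0+0+0+0+0+0+0+0+0 mod 2 = 0
  c[5] = d·G[:,5] = (10001010100)·(00100000000) mod 2 = 0+0+0+0+0+0+0+0+0+0+0 mod 2 = 0
  c[6] = d·G[:,6] = (10001010100)·(00010000000) mod 2 = 0+0+0+0+0+0+0+0+0+0+0 mod 2 = 0
  c[7] = d·G[:,7] = (10001010100)·(00001111111) mod 2 = 0+0+0+0+1+0+1+0+1+0+0 mod 2 = 1
  c[8] = d·G[:,8] = (10001010100)·(00001000000) mod 2 = 0+0+0+0+1+0+0+0+0+0+0 mod 2 = 1
  c[9] = d·G[:,9] = (10001010100)·(00000100000) mod 2 = 0+0+0+0+0+0+0+0+0+0+0 mod 2 = 0
  c[10] = d·G[:,10] = (10001010100)·(00000010000) mod 2 = 0+0+0+0+0+0+1+0+0+0+0 mod 2 = 1
  c[11] = d·G[:,11] = (10001010100)·(00000001000) mod 2 = 0+0+0+0+0+0+0+0+0+0+0 mod 2 = 0
  c[12] = d·G[:,12] = (10001010100)·(00000000100) mod 2 = 0+0+0+0+0+0+0+0+1+0+0 mod 2 = 1
  c[13] = d·G[:,13] = (10001010100)·(00000000010) mod 2 = 0+0+0+0+0+0+0+0+0+0+0 mod 2 = 0
  c[14] = d·G[:,14] = (10001010100)·(00000000001) mod 2 = 0+0+0+0+0+0+0+0+0+0+0 mod 2 = 0
Codeword = 001100011010100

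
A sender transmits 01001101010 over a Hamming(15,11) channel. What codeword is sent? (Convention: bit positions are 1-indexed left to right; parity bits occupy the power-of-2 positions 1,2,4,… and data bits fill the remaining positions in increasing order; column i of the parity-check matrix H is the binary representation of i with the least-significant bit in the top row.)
Codeword c = d · G (mod 2), d = 01001101010:
  c[0] = d·G[:,0] = (01001101010)·(11011010101) mod 2 = 0+1+0+0+1+0+0+0+0+0+0 mod 2 = 0
  c[1] = d·G[:,1] = (01001101010)·(10110110011) mod 2 = 0+0+0+0+0+1+0+0+0+1+0 mod 2 = 0
  c[2] = d·G[:,2] = (01001101010)·(10000000000) mod 2 = 0+0+0+0+0+0+0+0+0+0+0 mod 2 = 0
  c[3] = d·G[:,3] = (01001101010)·(01110001111) mod 2 = 0+1+0+0+0+0+0+1+0+1+0 mod 2 = 1
  c[4] = d·G[:,4] = (01001101010)·(01000000000) mod 2 = 0+1+0+0+0+0+0+0+0+0+0 mod 2 = 1
  c[5] = d·G[:,5] = (01001101010)·(00100000000) mod 2 = 0+0+0+0+0+0+0+0+0+0+0 mod 2 = 0
  c[6] = d·G[:,6] = (01001101010)·(00010000000) mod 2 = 0+0+0+0+0+0+0+0+0+0+0 mod 2 = 0
  c[7] = d·G[:,7] = (01001101010)·(00001111111) mod 2 = 0+0+0+0+1+1+0+1+0+1+0 mod 2 = 0
  c[8] = d·G[:,8] = (01001101010)·(00001000000) mod 2 = 0+0+0+0+1+0+0+0+0+0+0 mod 2 = 1
  c[9] = d·G[:,9] = (01001101010)·(00000100000) mod 2 = 0+0+0+0+0+1+0+0+0+0+0 mod 2 = 1
  c[10] = d·G[:,10] = (01001101010)·(00000010000) mod 2 = 0+0+0+0+0+0+0+0+0+0+0 mod 2 = 0
  c[11] = d·G[:,11] = (01001101010)·(00000001000) mod 2 = 0+0+0+0+0+0+0+1+0+0+0 mod 2 = 1
  c[12] = d·G[:,12] = (01001101010)·(00000000100) mod 2 = 0+0+0+0+0+0+0+0+0+0+0 mod 2 = 0
  c[13] = d·G[:,13] = (01001101010)·(00000000010) mod 2 = 0+0+0+0+0+0+0+0+0+1+0 mod 2 = 1
  c[14] = d·G[:,14] = (01001101010)·(00000000001) mod 2 = 0+0+0+0+0+0+0+0+0+0+0 mod 2 = 0
Codeword = 000110001101010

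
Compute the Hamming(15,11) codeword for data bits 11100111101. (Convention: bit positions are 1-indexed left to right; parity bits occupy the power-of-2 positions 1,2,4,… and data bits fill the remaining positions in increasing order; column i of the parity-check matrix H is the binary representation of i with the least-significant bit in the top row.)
Codeword c = d · G (mod 2), d = 11100111101:
  c[0] = d·G[:,0] = (11100111101)·(11011010101) mod 2 = 1+1+0+0+0+0+1+0+1+0+1 mod 2 = 1
  c[1] = d·G[:,1] = (11100111101)·(10110110011) mod 2 = 1+0+1+0+0+1+1+0+0+0+1 mod 2 = 1
  c[2] = d·G[:,2] = (11100111101)·(10000000000) mod 2 = 1+0+0+0+0+0+0+0+0+0+0 mod 2 = 1
  c[3] = d·G[:,3] = (11100111101)·(01110001111) mod 2 = 0+1+1+0+0+0+0+1+1+0+1 mod 2 = 1
  c[4] = d·G[:,4] = (11100111101)·(01000000000) mod 2 = 0+1+0+0+0+0+0+0+0+0+0 mod 2 = 1
  c[5] = d·G[:,5] = (11100111101)·(00100000000) mod 2 = 0+0+1+0+0+0+0+0+0+0+0 mod 2 = 1
  c[6] = d·G[:,6] = (11100111101)·(00010000000) mod 2 = 0+0+0+0+0+0+0+0+0+0+0 mod 2 = 0
  c[7] = d·G[:,7] = (11100111101)·(00001111111) mod 2 = 0+0+0+0+0+1+1+1+1+0+1 mod 2 = 1
  c[8] = d·G[:,8] = (11100111101)·(00001000000) mod 2 = 0+0+0+0+0+0+0+0+0+0+0 mod 2 = 0
  c[9] = d·G[:,9] = (11100111101)·(00000100000) mod 2 = 0+0+0+0+0+1+0+0+0+0+0 mod 2 = 1
  c[10] = d·G[:,10] = (11100111101)·(00000010000) mod 2 = 0+0+0+0+0+0+1+0+0+0+0 mod 2 = 1
  c[11] = d·G[:,11] = (11100111101)·(00000001000) mod 2 = 0+0+0+0+0+0+0+1+0+0+0 mod 2 = 1
  c[12] = d·G[:,12] = (11100111101)·(00000000100) mod 2 = 0+0+0+0+0+0+0+0+1+0+0 mod 2 = 1
  c[13] = d·G[:,13] = (11100111101)·(00000000010) mod 2 = 0+0+0+0+0+0+0+0+0+0+0 mod 2 = 0
  c[14] = d·G[:,14] = (11100111101)·(00000000001) mod 2 = 0+0+0+0+0+0+0+0+0+0+1 mod 2 = 1
Codeword = 111111010111101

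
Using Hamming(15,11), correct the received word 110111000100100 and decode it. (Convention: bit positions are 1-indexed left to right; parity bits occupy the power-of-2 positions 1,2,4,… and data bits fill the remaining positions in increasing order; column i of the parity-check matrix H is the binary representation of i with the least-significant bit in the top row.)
Syndrome s = H · r^T (mod 2), r = 110111000100100:
  s[0] = (101010101010101)·(110111000100100) mod 2 = 1+0+0+0+1+0+0+0+0+0+0+0+1+0+0 mod 2 = 1
  s[1] = (011001100110011)·(110111000100100) mod 2 = 0+1+0+0+0+1+0+0+0+1+0+0+0+0+0 mod 2 = 1
  s[2] = (000111100001111)·(110111000100100) mod 2 = 0+0+0+1+1+1+0+0+0+0+0+0+1+0+0 mod 2 = 0
  s[3] = (000000011111111)·(110111000100100) mod 2 = 0+0+0+0+0+0+0+0+0+1+0+0+1+0+0 mod 2 = 0
Syndrome = 1100
Column 3 of H equals this syndrome → error at bit 3 (1-indexed).
Flip bit 3: 110111000100100 → 111111000100100
Extract data bits at positions {3,5,6,7,9,10,11,12,13,14,15}: 11100100100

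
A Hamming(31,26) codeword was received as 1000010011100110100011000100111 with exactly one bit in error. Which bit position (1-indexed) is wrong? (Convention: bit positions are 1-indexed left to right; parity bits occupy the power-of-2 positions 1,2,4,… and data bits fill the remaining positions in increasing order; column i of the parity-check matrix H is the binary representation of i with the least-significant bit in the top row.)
Syndrome s = H · r^T (mod 2), r = 1000010011100110100011000100111:
  s[0] = (1010101010101010101010101010101)·(1000010011100110100011000100111) mod 2 = 1+0+0+0+0+0+0+0+1+0+1+0+0+0+1+0+1+0+0+0+1+0+0+0+0+0+0+0+1+0+1 mod 2 = 0
  s[1] = (0110011001100110011001100110011)·(1000010011100110100011000100111) mod 2 = 0+0+0+0+0+1+0+0+0+1+1+0+0+1+1+0+0+0+0+0+0+1+0+0+0+1+0+0+0+1+1 mod 2 = 1
  s[2] = (0001111000011110000111100001111)·(1000010011100110100011000100111) mod 2 = 0+0+0+0+0+1+0+0+0+0+0+0+0+1+1+0+0+0+0+0+1+1+0+0+0+0+0+0+1+1+1 mod 2 = 0
  s[3] = (0000000111111110000000011111111)·(1000010011100110100011000100111) mod 2 = 0+0+0+0+0+0+0+0+1+1+1+0+0+1+1+0+0+0+0+0+0+0+0+0+0+1+0+0+1+1+1 mod 2 = 1
  s[4] = (0000000000000001111111111111111)·(1000010011100110100011000100111) mod 2 = 0+0+0+0+0+0+0+0+0+0+0+0+0+0+0+0+1+0+0+0+1+1+0+0+0+1+0+0+1+1+1 mod 2 = 1
Syndrome = 01011
Column i of H is the binary representation of i, so the syndrome is the binary index of the flipped bit.
Read s = 01011 with s[0] as LSB: 0·2^0 + 1·2^1 + 0·2^2 + 1·2^3 + 1·2^4 = 26.
Error is at bit position 26.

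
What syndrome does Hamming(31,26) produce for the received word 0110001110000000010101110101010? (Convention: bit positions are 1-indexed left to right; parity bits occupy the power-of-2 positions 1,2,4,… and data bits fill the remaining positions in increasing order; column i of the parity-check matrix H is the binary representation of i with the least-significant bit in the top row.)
Syndrome s = H · r^T (mod 2), r = 0110001110000000010101110101010:
  s[0] = (1010101010101010101010101010101)·(0110001110000000010101110101010) mod 2 = 0+0+1+0+0+0+1+0+1+0+0+0+0+0+0+0+0+0+0+0+0+0+1+0+0+0+0+0+0+0+0 mod 2 = 0
  s[1] = (0110011001100110011001100110011)·(0110001110000000010101110101010) mod 2 = 0+1+1+0+0+0+1+0+0+0+0+0+0+0+0+0+0+1+0+0+0+1+1+0+0+1+0+0+0+1+0 mod 2 = 0
  s[2] = (0001111000011110000111100001111)·(0110001110000000010101110101010) mod 2 = 0+0+0+0+0+0+1+0+0+0+0+0+0+0+0+0+0+0+0+1+0+1+1+0+0+0+0+1+0+1+0 mod 2 = 0
  s[3] = (0000000111111110000000011111111)·(0110001110000000010101110101010) mod 2 = 0+0+0+0+0+0+0+1+1+0+0+0+0+0+0+0+0+0+0+0+0+0+0+1+0+1+0+1+0+1+0 mod 2 = 0
  s[4] = (0000000000000001111111111111111)·(0110001110000000010101110101010) mod 2 = 0+0+0+0+0+0+0+0+0+0+0+0+0+0+0+0+0+1+0+1+0+1+1+1+0+1+0+1+0+1+0 mod 2 = 0
Syndrome = 00000
s = 0: no error detected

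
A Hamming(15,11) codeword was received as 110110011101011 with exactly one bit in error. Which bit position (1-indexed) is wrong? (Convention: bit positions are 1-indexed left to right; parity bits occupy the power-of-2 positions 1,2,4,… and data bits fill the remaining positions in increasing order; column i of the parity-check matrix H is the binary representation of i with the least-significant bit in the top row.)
Syndrome s = H · r^T (mod 2), r = 110110011101011:
  s[0] = (101010101010101)·(110110011101011) mod 2 = 1+0+0+0+1+0+0+0+1+0+0+0+0+0+1 mod 2 = 0
  s[1] = (011001100110011)·(110110011101011) mod 2 = 0+1+0+0+0+0+0+0+0+1+0+0+0+1+1 mod 2 = 0
  s[2] = (000111100001111)·(110110011101011) mod 2 = 0+0+0+1+1+0+0+0+0+0+0+1+0+1+1 mod 2 = 1
  s[3] = (000000011111111)·(110110011101011) mod 2 = 0+0+0+0+0+0+0+1+1+1+0+1+0+1+1 mod 2 = 0
Syndrome = 0010
Column i of H is the binary representation of i, so the syndrome is the binary index of the flipped bit.
Read s = 0010 with s[0] as LSB: 0·2^0 + 0·2^1 + 1·2^2 + 0·2^3 = 4.
Error is at bit position 4.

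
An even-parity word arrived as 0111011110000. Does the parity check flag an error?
Sum of received bits: 0+1+1+1+0+1+1+1+1+0+0+0+0 = 7; 7 mod 2 = 1. Result is 1 ≠ 0 → error detected.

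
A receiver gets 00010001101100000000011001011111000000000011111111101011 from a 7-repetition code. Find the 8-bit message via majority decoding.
Split into 7-bit blocks and majority-vote each:
  block 1 = 0001000: 1 ones, 6 zeros → 0
  block 2 = 1101100: 4 ones, 3 zeros → 1
  block 3 = 0000000: 0 ones, 7 zeros → 0
  block 4 = 1100101: 4 ones, 3 zeros → 1
  block 5 = 1111000: 4 ones, 3 zeros → 1
  block 6 = 0000000: 0 ones, 7 zeros → 0
  block 7 = 1111111: 7 ones, 0 zeros → 1
  block 8 = 1101011: 5 ones, 2 zeros → 1
Decoded = 01011011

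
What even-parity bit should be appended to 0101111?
Sum of data bits: 0+1+0+1+1+1+1 = 5.
5 mod 2 = 1, so parity bit = 1.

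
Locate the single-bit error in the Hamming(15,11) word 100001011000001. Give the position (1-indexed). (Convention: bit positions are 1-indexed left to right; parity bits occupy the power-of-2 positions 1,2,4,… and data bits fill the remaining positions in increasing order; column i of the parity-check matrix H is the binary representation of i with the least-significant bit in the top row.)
Syndrome s = H · r^T (mod 2), r = 100001011000001:
  s[0] = (101010101010101)·(100001011000001) mod 2 = 1+0+0+0+0+0+0+0+1+0+0+0+0+0+1 mod 2 = 1
  s[1] = (011001100110011)·(100001011000001) mod 2 = 0+0+0+0+0+1+0+0+0+0+0+0+0+0+1 mod 2 = 0
  s[2] = (000111100001111)·(100001011000001) mod 2 = 0+0+0+0+0+1+0+0+0+0+0+0+0+0+1 mod 2 = 0
  s[3] = (000000011111111)·(100001011000001) mod 2 = 0+0+0+0+0+0+0+1+1+0+0+0+0+0+1 mod 2 = 1
Syndrome = 1001
Column i of H is the binary representation of i, so the syndrome is the binary index of the flipped bit.
Read s = 1001 with s[0] as LSB: 1·2^0 + 0·2^1 + 0·2^2 + 1·2^3 = 9.
Error is at bit position 9.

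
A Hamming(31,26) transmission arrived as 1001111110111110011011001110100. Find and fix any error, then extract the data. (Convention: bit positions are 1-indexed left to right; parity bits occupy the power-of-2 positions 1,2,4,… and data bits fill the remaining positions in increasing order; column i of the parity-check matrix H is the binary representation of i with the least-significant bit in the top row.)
Syndrome s = H · r^T (mod 2), r = 1001111110111110011011001110100:
  s[0] = (1010101010101010101010101010101)·(1001111110111110011011001110100) mod 2 = 1+0+0+0+1+0+1+0+1+0+1+0+1+0+1+0+0+0+1+0+1+0+0+0+1+0+1+0+1+0+0 mod 2 = 0
  s[1] = (0110011001100110011001100110011)·(1001111110111110011011001110100) mod 2 = 0+0+0+0+0+1+1+0+0+0+1+0+0+1+1+0+0+1+1+0+0+1+0+0+0+1+1+0+0+0+0 mod 2 = 0
  s[2] = (0001111000011110000111100001111)·(1001111110111110011011001110100) mod 2 = 0+0+0+1+1+1+1+0+0+0+0+1+1+1+1+0+0+0+0+0+1+1+0+0+0+0+0+0+1+0+0 mod 2 = 1
  s[3] = (0000000111111110000000011111111)·(1001111110111110011011001110100) mod 2 = 0+0+0+0+0+0+0+1+1+0+1+1+1+1+1+0+0+0+0+0+0+0+0+0+1+1+1+0+1+0+0 mod 2 = 1
  s[4] = (0000000000000001111111111111111)·(1001111110111110011011001110100) mod 2 = 0+0+0+0+0+0+0+0+0+0+0+0+0+0+0+0+0+1+1+0+1+1+0+0+1+1+1+0+1+0+0 mod 2 = 0
Syndrome = 00110
Column 12 of H equals this syndrome → error at bit 12 (1-indexed).
Flip bit 12: 1001111110111110011011001110100 → 1001111110101110011011001110100
Extract data bits at positions {3,5,6,7,9,10,11,12,13,14,15,17,18,19,20,21,22,23,24,25,26,27,28,29,30,31}: 01111010111011011001110100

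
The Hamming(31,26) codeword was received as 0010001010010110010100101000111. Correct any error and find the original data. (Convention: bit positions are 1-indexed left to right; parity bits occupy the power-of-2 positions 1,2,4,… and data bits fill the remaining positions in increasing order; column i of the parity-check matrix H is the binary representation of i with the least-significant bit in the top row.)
Syndrome s = H · r^T (mod 2), r = 0010001010010110010100101000111:
  s[0] = (1010101010101010101010101010101)·(0010001010010110010100101000111) mod 2 = 0+0+1+0+0+0+1+0+1+0+0+0+0+0+1+0+0+0+0+0+0+0+1+0+1+0+0+0+1+0+1 mod 2 = 0
  s[1] = (0110011001100110011001100110011)·(0010001010010110010100101000111) mod 2 = 0+0+1+0+0+0+1+0+0+0+0+0+0+1+1+0+0+1+0+0+0+0+1+0+0+0+0+0+0+1+1 mod 2 = 0
  s[2] = (0001111000011110000111100001111)·(0010001010010110010100101000111) mod 2 = 0+0+0+0+0+0+1+0+0+0+0+1+0+1+1+0+0+0+0+1+0+0+1+0+0+0+0+0+1+1+1 mod 2 = 1
  s[3] = (0000000111111110000000011111111)·(0010001010010110010100101000111) mod 2 = 0+0+0+0+0+0+0+0+1+0+0+1+0+1+1+0+0+0+0+0+0+0+0+0+1+0+0+0+1+1+1 mod 2 = 0
  s[4] = (0000000000000001111111111111111)·(0010001010010110010100101000111) mod 2 = 0+0+0+0+0+0+0+0+0+0+0+0+0+0+0+0+0+1+0+1+0+0+1+0+1+0+0+0+1+1+1 mod 2 = 1
Syndrome = 00101
Column 20 of H equals this syndrome → error at bit 20 (1-indexed).
Flip bit 20: 0010001010010110010100101000111 → 0010001010010110010000101000111
Extract data bits at positions {3,5,6,7,9,10,11,12,13,14,15,17,18,19,20,21,22,23,24,25,26,27,28,29,30,31}: 10011001011010000101000111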